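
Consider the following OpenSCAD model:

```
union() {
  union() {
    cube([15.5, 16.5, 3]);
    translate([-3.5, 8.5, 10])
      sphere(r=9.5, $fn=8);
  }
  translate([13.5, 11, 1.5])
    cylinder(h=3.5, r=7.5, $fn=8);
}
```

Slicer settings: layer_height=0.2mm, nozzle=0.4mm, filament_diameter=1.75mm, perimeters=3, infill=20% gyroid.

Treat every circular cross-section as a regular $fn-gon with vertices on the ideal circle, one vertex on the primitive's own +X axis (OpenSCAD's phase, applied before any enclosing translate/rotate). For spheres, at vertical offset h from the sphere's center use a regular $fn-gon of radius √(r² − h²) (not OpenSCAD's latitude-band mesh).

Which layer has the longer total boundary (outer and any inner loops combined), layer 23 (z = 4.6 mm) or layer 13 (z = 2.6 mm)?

layer 23 (z = 4.6 mm)

Layer 23 (z = 4.6): the cube is absent (z outside [0, 3]); the r=9.5 sphere at (-3.5, 8.5) slices to a regular 8-gon of circumradius 7.816 (√(r²−h²) with h=5.4 from center) (perimeter = 2·8·7.816·sin(180°/8) = 47.86 mm); Combining (union): only the r=9.5 sphere at (-3.5, 8.5) is present, so the union is just that shape — boundary = 47.86 mm; the r=7.5 cylinder at (13.5, 11) contributes a regular 8-gon of circumradius 7.5 (perimeter = 2·8·7.500·sin(180°/8) = 45.92 mm); Taking the union: the 2 present regions are separate (no shared area or edge), so areas and boundary lengths simply add and each stays a separate island — boundary = 93.78 mm. So its perimeter = 93.78 mm. Layer 13 (z = 2.6): the 15.5×16.5 cube contributes its full rectangle (perimeter 64.00 mm); the r=9.5 sphere at (-3.5, 8.5) slices to a regular 8-gon of circumradius 5.957 (√(r²−h²) with h=7.4 from center) (perimeter = 2·8·5.957·sin(180°/8) = 36.48 mm); Merging all regions: the regions partially overlap (shared area 13.56 mm²), so the edge portions inside another operand are dropped and the merged outline is re-measured after clipping — boundary = 80.80 mm; the r=7.5 cylinder at (13.5, 11) gives a regular 8-gon of circumradius 7.5 (constant along its height) (perimeter = 2·8·7.500·sin(180°/8) = 45.92 mm); Combining (union): the regions partially overlap (shared area 99.89 mm²), so the edge portions inside another operand are dropped and the merged outline is re-measured after clipping — boundary = 87.82 mm. So its perimeter = 87.82 mm. Layer 23 is larger (93.78 vs 87.82 mm).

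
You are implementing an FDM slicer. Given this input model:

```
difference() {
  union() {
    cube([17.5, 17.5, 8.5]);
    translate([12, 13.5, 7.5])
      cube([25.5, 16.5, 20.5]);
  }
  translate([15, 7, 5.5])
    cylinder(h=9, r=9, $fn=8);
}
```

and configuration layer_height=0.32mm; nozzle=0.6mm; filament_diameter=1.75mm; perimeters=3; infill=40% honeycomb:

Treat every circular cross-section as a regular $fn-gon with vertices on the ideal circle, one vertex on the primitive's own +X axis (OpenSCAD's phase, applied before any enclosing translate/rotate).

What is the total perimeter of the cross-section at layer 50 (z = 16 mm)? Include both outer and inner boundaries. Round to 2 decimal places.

At z = 16 mm: the cube does not reach this height (z outside [0, 8.5]); the 25.5×16.5 cube at (12, 13.5) contributes its full rectangle (perimeter 84.00 mm); Combining (union): only the 25.5×16.5 cube at (12, 13.5) is present, so the union is just that shape — boundary = 84.00 mm; the cylinder at (15, 7) does not reach this height (z outside [5.5, 14.5]); After the difference (first − rest): none of the subtracted shapes is present at this height, so the result so far is unchanged — boundary = 84.00 mm. Overall, the cross-section is a single solid region. Total boundary length (outer) = 84.00 mm.

84.00 mm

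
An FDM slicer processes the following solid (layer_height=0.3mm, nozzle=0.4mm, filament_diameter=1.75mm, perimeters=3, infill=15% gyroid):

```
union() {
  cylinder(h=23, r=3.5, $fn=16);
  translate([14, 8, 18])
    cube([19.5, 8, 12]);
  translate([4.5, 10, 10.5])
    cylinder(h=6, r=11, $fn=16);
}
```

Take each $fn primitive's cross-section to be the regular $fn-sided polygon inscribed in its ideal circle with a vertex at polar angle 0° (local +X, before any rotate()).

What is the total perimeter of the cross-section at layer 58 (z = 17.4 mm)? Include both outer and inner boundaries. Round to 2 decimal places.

21.85 mm

At z = 17.4 mm: the r=3.5 cylinder contributes a regular 16-gon of circumradius 3.5 (perimeter = 2·16·3.500·sin(180°/16) = 21.85 mm); the cube at (14, 8) is not intersected at this z (z outside [18, 30]); the cylinder at (4.5, 10) is absent (z outside [10.5, 16.5]); Combining (union): only the r=3.5 cylinder is present, so the union is just that shape — boundary = 21.85 mm. Overall, the cross-section is a single solid region. Total boundary length (outer) = 21.85 mm.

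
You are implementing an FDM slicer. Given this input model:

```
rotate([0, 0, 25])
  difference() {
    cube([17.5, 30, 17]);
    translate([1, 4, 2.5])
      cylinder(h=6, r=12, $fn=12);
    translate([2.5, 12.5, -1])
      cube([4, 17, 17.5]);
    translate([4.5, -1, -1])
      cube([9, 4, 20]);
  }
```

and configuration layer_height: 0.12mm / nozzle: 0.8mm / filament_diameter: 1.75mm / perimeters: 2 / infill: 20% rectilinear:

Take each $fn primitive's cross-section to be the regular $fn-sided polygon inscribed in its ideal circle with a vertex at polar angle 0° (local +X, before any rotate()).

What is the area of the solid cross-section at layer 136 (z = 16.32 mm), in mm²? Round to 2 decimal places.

At z = 16.32 mm: the 17.5×30 cube contributes its full rectangle (area 525.00 mm²); the cylinder at (1, 4) is not intersected at this z (z outside [2.5, 8.5]); the cube at (2.5, 12.5) is present — its section is the full 4×17 rectangle (area 68.00 mm²); the cube at (4.5, -1) is present — its section is the full 9×4 rectangle (area 36.00 mm²); Subtracting the remaining from the first: starting from the 17.5×30 cube (525.00 mm²), the 4×17 cube at (2.5, 12.5) lies wholly inside it (removes its full 68.00 mm² and its 42.00 mm outline becomes a hole wall); the 9×4 cube at (4.5, -1) partially overlaps it — only the 27.00 mm² overlap (of its 36.00 mm²) is removed, clipping the outline — area = 430.00 mm²; (whole slice rotated 25° about Z — lengths, areas and connectivity unchanged). Overall, the cross-section is one region with 1 hole. Net area = 430.00 mm².

430.00 mm²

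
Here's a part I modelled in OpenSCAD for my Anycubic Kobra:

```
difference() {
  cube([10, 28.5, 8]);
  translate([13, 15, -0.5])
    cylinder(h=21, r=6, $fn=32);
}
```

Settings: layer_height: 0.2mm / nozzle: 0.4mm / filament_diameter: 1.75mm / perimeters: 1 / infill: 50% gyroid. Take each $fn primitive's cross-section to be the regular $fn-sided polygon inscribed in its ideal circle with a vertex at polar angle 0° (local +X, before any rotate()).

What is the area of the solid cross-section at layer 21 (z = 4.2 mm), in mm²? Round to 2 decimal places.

263.13 mm²

At z = 4.2 mm: the 10×28.5 cube contributes its full rectangle (area 285.00 mm²); the cylinder at (13, 15): section is a regular 32-gon, circumradius r=6 (area = (32/2)·6.000²·sin(360°/32) = 112.37 mm²); Subtracting the remaining from the first: starting from the 10×28.5 cube (285.00 mm²), the r=6 cylinder at (13, 15) partially overlaps it — only the 21.87 mm² overlap (of its 112.37 mm²) is removed, clipping the outline — area = 263.13 mm². Overall, the cross-section is a single solid region. Net area = 263.13 mm².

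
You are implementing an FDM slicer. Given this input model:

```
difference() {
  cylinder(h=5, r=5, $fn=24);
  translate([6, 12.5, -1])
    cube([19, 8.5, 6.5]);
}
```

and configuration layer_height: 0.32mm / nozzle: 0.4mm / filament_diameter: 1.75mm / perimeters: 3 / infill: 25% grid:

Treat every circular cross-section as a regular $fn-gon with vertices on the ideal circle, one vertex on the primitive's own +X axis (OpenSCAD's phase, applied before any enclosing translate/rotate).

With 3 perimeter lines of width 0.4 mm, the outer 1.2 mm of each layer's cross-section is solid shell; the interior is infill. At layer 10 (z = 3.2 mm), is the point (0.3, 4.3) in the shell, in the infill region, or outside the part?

shell

At z = 3.2 mm: the r=5 cylinder gives a regular 24-gon of circumradius 5 (constant along its height); the cube at (6, 12.5) is present — its section is the full 19×8.5 rectangle; Taking the first minus the rest: starting from the r=5 cylinder, the 19×8.5 cube at (6, 12.5) misses the remaining region (no effect) — 1 connected region. Overall, the cross-section is a single solid region. The nearest boundary edge runs (0.00, 5.00)→(1.29, 4.83); distance from the point to it = 0.65 mm. The point is inside the cross-section, 0.65 mm from the nearest boundary — within the 1.2 mm shell band (3 × 0.4).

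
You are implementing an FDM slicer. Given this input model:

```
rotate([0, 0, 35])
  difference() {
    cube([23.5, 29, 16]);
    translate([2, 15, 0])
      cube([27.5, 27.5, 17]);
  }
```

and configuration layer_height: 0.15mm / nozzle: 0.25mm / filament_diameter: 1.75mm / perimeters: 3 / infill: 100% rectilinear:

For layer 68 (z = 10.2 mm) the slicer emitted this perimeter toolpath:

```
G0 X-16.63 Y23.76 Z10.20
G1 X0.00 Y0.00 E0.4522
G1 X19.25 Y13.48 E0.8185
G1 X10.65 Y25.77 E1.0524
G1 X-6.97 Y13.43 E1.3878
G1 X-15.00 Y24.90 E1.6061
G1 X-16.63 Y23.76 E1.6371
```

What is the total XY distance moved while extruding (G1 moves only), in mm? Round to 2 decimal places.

105.00 mm

Sum the Euclidean lengths of each G1 segment: total = 105.00 mm.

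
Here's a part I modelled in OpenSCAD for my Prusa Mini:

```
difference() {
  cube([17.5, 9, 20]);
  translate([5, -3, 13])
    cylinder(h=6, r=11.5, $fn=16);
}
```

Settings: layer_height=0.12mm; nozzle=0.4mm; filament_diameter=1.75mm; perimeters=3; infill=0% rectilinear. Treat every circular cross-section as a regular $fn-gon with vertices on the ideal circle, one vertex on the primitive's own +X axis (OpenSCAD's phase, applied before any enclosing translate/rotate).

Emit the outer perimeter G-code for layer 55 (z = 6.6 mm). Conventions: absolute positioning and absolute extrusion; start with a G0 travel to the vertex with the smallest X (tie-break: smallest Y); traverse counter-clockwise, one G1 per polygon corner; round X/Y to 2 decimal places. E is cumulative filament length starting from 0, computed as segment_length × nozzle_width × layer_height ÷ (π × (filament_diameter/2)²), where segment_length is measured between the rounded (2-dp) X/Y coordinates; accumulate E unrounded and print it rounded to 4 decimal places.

G0 X0.00 Y0.00 Z6.60
G1 X17.50 Y0.00 E0.3492
G1 X17.50 Y9.00 E0.5288
G1 X0.00 Y9.00 E0.8781
G1 X0.00 Y0.00 E1.0577

At z = 6.6 mm: the 17.5×9 cube contributes its full rectangle; the cylinder at (5, -3) is absent (z outside [13, 19]); Taking the first minus the rest: none of the subtracted shapes is present at this height, so the 17.5×9 cube is unchanged — 1 connected region. The outline is a single polygon with 4 vertices. Extrusion per mm of travel: 0.4 × 0.12 / (π × 0.875²) = 0.019956. Accumulating E over each segment gives final E = 1.0577.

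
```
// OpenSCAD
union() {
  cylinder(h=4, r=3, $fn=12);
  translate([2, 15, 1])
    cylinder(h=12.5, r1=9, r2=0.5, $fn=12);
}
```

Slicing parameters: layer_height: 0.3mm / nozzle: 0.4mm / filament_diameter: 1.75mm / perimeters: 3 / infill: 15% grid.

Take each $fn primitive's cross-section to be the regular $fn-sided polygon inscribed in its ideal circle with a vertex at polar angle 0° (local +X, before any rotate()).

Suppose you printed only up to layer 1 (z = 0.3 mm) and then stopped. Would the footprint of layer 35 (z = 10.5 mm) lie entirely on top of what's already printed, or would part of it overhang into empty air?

Compare the two slices. At z = 0.3: the cylinder: section is a regular 12-gon, circumradius r=3 (area = (12/2)·3.000²·sin(360°/12) = 27.00 mm²); the cone at (2, 15) does not reach this height (z outside [1, 13.5]); Combining (union): only the r=3 cylinder is present, so the union is just that shape — area = 27.00 mm². At z = 10.5: the cylinder is absent (z outside [0, 4]); the cone at (2, 15) (r1=9→r2=0.5) has section circumradius 2.540 here — a regular 12-gon (area = (12/2)·2.540²·sin(360°/12) = 19.35 mm²); Taking the union: only the cone at (2, 15) is present, so the union is just that shape — area = 19.35 mm². Checking containment: at z = 10.5 the cross-section extends beyond the z = 0.3 cross-section by about 19.35 mm².

part overhangs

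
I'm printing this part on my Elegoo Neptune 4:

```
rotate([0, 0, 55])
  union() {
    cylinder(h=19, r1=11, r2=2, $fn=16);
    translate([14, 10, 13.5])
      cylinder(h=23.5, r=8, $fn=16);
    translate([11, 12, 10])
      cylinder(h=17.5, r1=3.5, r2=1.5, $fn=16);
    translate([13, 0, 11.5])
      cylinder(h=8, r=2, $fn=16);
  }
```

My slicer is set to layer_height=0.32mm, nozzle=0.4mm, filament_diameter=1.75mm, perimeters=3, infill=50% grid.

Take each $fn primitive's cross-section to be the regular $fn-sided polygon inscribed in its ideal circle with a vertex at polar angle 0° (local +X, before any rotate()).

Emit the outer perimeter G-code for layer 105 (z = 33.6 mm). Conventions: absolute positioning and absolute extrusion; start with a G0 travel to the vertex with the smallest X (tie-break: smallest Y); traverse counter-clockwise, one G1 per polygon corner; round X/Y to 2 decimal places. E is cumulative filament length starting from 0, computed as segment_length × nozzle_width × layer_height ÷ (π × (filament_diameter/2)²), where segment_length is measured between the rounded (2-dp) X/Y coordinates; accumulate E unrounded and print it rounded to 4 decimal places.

G0 X-8.04 Y15.81 Z33.60
G1 X-6.91 Y12.91 E0.1656
G1 X-4.75 Y10.65 E0.3320
G1 X-1.89 Y9.39 E0.4983
G1 X1.23 Y9.33 E0.6644
G1 X4.14 Y10.46 E0.8305
G1 X6.39 Y12.62 E0.9965
G1 X7.65 Y15.47 E1.1623
G1 X7.72 Y18.59 E1.3284
G1 X6.59 Y21.50 E1.4945
G1 X4.43 Y23.76 E1.6609
G1 X1.57 Y25.01 E1.8270
G1 X-1.55 Y25.08 E1.9930
G1 X-4.46 Y23.95 E2.1592
G1 X-6.71 Y21.79 E2.3252
G1 X-7.97 Y18.94 E2.4910
G1 X-8.04 Y15.81 E2.6576

At z = 33.6 mm: the cone does not reach this height (z outside [0, 19]); the r=8 cylinder at (14, 10) contributes a regular 16-gon of circumradius 8; the cone at (11, 12) is absent (z outside [10, 27.5]); the cylinder at (13, 0) is not intersected at this z (z outside [11.5, 19.5]); Merging all regions: only the r=8 cylinder at (14, 10) is present, so the union is just that shape — 1 connected region; (whole slice rotated 55° about Z — lengths, areas and connectivity unchanged). The outline is a single polygon with 16 vertices. Extrusion per mm of travel: 0.4 × 0.32 / (π × 0.875²) = 0.053216. Accumulating E over each segment gives final E = 2.6576.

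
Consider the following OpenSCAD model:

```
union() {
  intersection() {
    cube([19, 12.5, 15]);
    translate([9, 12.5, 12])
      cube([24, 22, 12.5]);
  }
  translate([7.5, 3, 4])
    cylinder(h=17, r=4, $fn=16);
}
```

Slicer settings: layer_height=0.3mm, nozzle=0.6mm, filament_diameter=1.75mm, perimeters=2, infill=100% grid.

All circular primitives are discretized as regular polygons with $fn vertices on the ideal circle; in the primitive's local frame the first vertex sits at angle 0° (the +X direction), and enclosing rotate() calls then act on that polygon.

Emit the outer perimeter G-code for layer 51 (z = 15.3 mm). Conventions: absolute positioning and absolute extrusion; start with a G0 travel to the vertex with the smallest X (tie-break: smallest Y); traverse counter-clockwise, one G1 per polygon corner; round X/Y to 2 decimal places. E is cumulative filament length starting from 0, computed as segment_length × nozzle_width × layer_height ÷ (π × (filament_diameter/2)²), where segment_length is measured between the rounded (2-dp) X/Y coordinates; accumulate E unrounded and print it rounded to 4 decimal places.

G0 X3.50 Y3.00 Z15.30
G1 X3.80 Y1.47 E0.1167
G1 X4.67 Y0.17 E0.2337
G1 X5.97 Y-0.70 E0.3508
G1 X7.50 Y-1.00 E0.4675
G1 X9.03 Y-0.70 E0.5842
G1 X10.33 Y0.17 E0.7012
G1 X11.20 Y1.47 E0.8183
G1 X11.50 Y3.00 E0.9350
G1 X11.20 Y4.53 E1.0516
G1 X10.33 Y5.83 E1.1687
G1 X9.03 Y6.70 E1.2858
G1 X7.50 Y7.00 E1.4024
G1 X5.97 Y6.70 E1.5191
G1 X4.67 Y5.83 E1.6362
G1 X3.80 Y4.53 E1.7532
G1 X3.50 Y3.00 E1.8699

At z = 15.3 mm: the cube does not reach this height (z outside [0, 15]); the 24×22 cube at (9, 12.5) contributes its full rectangle; After intersecting: at least one operand is absent at this height, so nothing remains; the r=4 cylinder at (7.5, 3) contributes a regular 16-gon of circumradius 4; Combining (union): only the r=4 cylinder at (7.5, 3) is present, so the union is just that shape — 1 connected region. The outline is a single polygon with 16 vertices. Extrusion per mm of travel: 0.6 × 0.3 / (π × 0.875²) = 0.074835. Accumulating E over each segment gives final E = 1.8699.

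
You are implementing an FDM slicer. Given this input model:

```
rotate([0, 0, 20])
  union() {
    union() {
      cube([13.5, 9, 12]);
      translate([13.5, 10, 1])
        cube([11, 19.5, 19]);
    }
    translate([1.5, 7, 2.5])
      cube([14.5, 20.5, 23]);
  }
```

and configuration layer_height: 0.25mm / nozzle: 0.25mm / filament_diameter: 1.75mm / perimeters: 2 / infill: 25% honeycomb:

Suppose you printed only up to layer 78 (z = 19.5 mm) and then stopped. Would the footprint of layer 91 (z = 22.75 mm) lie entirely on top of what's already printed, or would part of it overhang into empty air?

entirely on top

Compare the two slices. At z = 19.5: the cube is not intersected at this z (z outside [0, 12]); the cube at (13.5, 10) (footprint 11×19.5) is included at this height (area 214.50 mm²); Combining (union): only the 11×19.5 cube at (13.5, 10) is present, so the union is just that shape — area = 214.50 mm²; the 14.5×20.5 cube at (1.5, 7) contributes its full rectangle (area 297.25 mm²); Merging all regions: the regions partially overlap — summed areas 511.75 mm² minus the doubly-counted overlap 43.75 mm² gives 468.00 mm² — area = 468.00 mm²; (whole slice rotated 20° about Z — lengths, areas and connectivity unchanged). At z = 22.75: the cube is absent (z outside [0, 12]); the cube at (13.5, 10) does not reach this height (z outside [1, 20]); Merging all regions: nothing is present at this height; the 14.5×20.5 cube at (1.5, 7) contributes its full rectangle (area 297.25 mm²); Merging all regions: only the 14.5×20.5 cube at (1.5, 7) is present, so the union is just that shape — area = 297.25 mm²; (whole slice rotated 20° about Z — lengths, areas and connectivity unchanged). Checking containment: the cross-section at z = 22.75 is a subset of the cross-section at z = 19.5.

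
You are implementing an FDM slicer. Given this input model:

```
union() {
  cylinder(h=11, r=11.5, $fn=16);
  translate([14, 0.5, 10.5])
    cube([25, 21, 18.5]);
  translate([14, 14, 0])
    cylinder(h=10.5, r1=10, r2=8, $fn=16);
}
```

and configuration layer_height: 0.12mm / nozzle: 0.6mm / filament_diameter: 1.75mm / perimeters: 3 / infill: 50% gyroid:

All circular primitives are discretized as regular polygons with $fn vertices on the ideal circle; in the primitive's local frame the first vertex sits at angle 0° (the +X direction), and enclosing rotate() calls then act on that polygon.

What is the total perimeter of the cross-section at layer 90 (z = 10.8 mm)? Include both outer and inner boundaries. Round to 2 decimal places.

163.79 mm

At z = 10.8 mm: the r=11.5 cylinder gives a regular 16-gon of circumradius 11.5 (constant along its height) (perimeter = 2·16·11.500·sin(180°/16) = 71.79 mm); the cube at (14, 0.5) is present — its section is the full 25×21 rectangle (perimeter 92.00 mm); the cone at (14, 14) is absent (z outside [0, 10.5]); Combining (union): the 2 present regions are separate (no shared area or edge), so areas and boundary lengths simply add and each stays a separate island — boundary = 163.79 mm. Overall, the cross-section has 2 separate islands. Total boundary length (outer) = 163.79 mm.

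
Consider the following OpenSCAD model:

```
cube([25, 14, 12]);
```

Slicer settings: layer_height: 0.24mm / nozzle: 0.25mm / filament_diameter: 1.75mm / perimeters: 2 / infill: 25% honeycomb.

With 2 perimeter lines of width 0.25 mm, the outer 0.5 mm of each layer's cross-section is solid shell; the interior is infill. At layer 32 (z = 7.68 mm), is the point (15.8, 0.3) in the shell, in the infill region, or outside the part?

shell

At z = 7.68 mm: the 25×14 cube contributes its full rectangle. Overall, the cross-section is a single solid region. The nearest boundary edge runs (0.00, 0.00)→(25.00, 0.00); distance from the point to it = 0.30 mm. The point is inside the cross-section, 0.30 mm from the nearest boundary — within the 0.5 mm shell band (2 × 0.25).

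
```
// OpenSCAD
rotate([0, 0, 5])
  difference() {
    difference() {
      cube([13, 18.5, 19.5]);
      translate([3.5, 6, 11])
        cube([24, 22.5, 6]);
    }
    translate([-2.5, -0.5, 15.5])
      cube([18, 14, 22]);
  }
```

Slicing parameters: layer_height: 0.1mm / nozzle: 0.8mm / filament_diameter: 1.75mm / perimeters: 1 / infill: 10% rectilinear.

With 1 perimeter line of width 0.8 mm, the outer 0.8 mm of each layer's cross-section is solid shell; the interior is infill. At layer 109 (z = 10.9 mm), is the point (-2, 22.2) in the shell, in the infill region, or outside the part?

At z = 10.9 mm: the cube (footprint 13×18.5) is included at this height; the cube at (3.5, 6) is not intersected at this z (z outside [11, 17]); Subtracting the remaining from the first: none of the subtracted shapes is present at this height, so the 13×18.5 cube is unchanged — 1 connected region; the cube at (-2.5, -0.5) is absent (z outside [15.5, 37.5]); Taking the first minus the rest: none of the subtracted shapes is present at this height, so the result so far is unchanged — 1 connected region; (rotated 5° about Z; rotation is an isometry so areas/perimeters/island counts are preserved). Overall, the cross-section is a single solid region. Undo the 5° rotation: the query point maps to (-0.058, 22.290) in the un-rotated model frame. The nearest boundary edge runs (13.00, 18.50)→(0.00, 18.50); distance from the point to it = 3.79 mm. The point is not inside any of the regions above, so it lies outside the cross-section (3.79 mm from the nearest boundary).

outside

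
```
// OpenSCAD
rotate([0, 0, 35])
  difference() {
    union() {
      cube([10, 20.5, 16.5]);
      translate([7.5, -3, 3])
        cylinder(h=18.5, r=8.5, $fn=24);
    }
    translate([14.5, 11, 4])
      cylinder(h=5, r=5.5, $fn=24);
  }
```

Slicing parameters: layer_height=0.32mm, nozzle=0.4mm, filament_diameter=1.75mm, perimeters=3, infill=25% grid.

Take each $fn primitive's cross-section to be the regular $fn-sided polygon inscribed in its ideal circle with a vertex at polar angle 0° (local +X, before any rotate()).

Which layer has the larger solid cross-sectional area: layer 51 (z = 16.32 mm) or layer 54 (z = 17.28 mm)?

Layer 51 (z = 16.32): the cube is present — its section is the full 10×20.5 rectangle (area 205.00 mm²); the cylinder at (7.5, -3): section is a regular 24-gon, circumradius r=8.5 (area = (24/2)·8.500²·sin(360°/24) = 224.40 mm²); Taking the union: the regions partially overlap — summed areas 429.40 mm² minus the doubly-counted overlap 44.43 mm² gives 384.96 mm² — area = 384.96 mm²; the cylinder at (14.5, 11) is not intersected at this z (z outside [4, 9]); Subtracting the remaining from the first: none of the subtracted shapes is present at this height, so that combined region is unchanged — area = 384.96 mm²; (whole slice rotated 35° about Z — lengths, areas and connectivity unchanged). So its area = 384.96 mm². Layer 54 (z = 17.28): the cube does not reach this height (z outside [0, 16.5]); the r=8.5 cylinder at (7.5, -3) gives a regular 24-gon of circumradius 8.5 (constant along its height) (area = (24/2)·8.500²·sin(360°/24) = 224.40 mm²); Combining (union): only the r=8.5 cylinder at (7.5, -3) is present, so the union is just that shape — area = 224.40 mm²; the cylinder at (14.5, 11) is not intersected at this z (z outside [4, 9]); Subtracting the remaining from the first: none of the subtracted shapes is present at this height, so the result so far is unchanged — area = 224.40 mm²; (rotated 35° about Z; rotation is an isometry so areas/perimeters/island counts are preserved). So its area = 224.40 mm². Layer 51 is larger (384.96 vs 224.40 mm²).

layer 51 (z = 16.32 mm)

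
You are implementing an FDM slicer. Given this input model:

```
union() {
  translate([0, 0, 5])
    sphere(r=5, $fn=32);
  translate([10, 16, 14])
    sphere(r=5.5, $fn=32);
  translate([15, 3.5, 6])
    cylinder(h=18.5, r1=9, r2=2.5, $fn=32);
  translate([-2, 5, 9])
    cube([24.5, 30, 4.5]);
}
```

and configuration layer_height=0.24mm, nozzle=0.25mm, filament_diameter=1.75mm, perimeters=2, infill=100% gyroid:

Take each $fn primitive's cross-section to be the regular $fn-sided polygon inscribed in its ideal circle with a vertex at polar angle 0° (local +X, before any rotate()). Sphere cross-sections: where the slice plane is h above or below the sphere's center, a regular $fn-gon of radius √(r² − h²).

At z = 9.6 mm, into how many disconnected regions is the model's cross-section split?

2

At z = 9.6 mm: the r=5 sphere contributes a regular 32-gon of circumradius √(5²−4.6²) = 1.960; the sphere at (10, 16): section is a regular 32-gon, circumradius = √(r²−h²) = √(5.5²−4.4²) = 3.300; the cone at (15, 3.5): at t=0.195 of its height the radius interpolates to r₁+(r₂−r₁)t = 7.735, giving a regular 32-gon of that circumradius; the cube at (-2, 5) (footprint 24.5×30) is included at this height; Combining (union): the regions partially overlap (shared area 104.38 mm²), so overlapping operands fuse into one piece — 2 connected regions. The result has 2 disconnected regions.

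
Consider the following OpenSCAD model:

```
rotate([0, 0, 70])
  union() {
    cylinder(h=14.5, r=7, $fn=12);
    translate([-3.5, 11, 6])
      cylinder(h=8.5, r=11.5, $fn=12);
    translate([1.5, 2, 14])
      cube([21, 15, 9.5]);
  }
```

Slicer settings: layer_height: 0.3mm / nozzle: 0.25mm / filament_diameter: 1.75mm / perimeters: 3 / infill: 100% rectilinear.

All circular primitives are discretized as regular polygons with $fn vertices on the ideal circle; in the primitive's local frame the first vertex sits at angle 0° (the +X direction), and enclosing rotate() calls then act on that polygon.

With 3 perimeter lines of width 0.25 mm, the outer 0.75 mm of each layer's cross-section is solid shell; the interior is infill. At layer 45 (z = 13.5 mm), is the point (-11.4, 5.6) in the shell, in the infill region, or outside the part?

At z = 13.5 mm: the r=7 cylinder gives a regular 12-gon of circumradius 7 (constant along its height); the r=11.5 cylinder at (-3.5, 11) gives a regular 12-gon of circumradius 11.5 (constant along its height); the cube at (1.5, 2) is not intersected at this z (z outside [14, 23.5]); Merging all regions: the regions partially overlap (shared area 59.66 mm²), so overlapping operands fuse into one piece — 1 connected region; (whole slice rotated 70° about Z — lengths, areas and connectivity unchanged). Overall, the cross-section is a single solid region. Undo the 70° rotation: the query point maps to (1.363, 12.628) in the un-rotated model frame. The nearest boundary edge runs (6.46, 16.75)→(8.00, 11.00); distance from the point to it = 5.99 mm. The point is inside the cross-section and 5.99 mm from the nearest boundary — more than the 0.75 mm shell width (3 × 0.25), so it's in the infill interior.

infill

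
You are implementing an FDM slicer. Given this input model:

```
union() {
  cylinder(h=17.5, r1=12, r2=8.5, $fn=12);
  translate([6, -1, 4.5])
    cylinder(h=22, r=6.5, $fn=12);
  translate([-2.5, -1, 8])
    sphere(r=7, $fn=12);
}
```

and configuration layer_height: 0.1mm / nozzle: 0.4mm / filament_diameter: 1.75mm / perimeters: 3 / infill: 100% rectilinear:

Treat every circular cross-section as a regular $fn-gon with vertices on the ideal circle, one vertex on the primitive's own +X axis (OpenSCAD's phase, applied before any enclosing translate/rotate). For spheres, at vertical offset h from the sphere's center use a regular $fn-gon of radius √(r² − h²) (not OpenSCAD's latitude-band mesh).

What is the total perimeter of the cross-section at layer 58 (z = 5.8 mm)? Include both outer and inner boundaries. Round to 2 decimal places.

69.46 mm

At z = 5.8 mm: the cone contributes a regular 12-gon of circumradius 10.840 (interpolated between r1=12 and r2=8.5 at t=0.331) (perimeter = 2·12·10.840·sin(180°/12) = 67.33 mm); the r=6.5 cylinder at (6, -1) contributes a regular 12-gon of circumradius 6.5 (perimeter = 2·12·6.500·sin(180°/12) = 40.38 mm); the r=7 sphere at (-2.5, -1) slices to a regular 12-gon of circumradius 6.645 (√(r²−h²) with h=2.2 from center) (perimeter = 2·12·6.645·sin(180°/12) = 41.28 mm); Taking the union: the regions partially overlap (shared area 243.59 mm²), so the edge portions inside another operand are dropped and the merged outline is re-measured after clipping — boundary = 69.46 mm. Overall, the cross-section is a single solid region. Total boundary length (outer) = 69.46 mm.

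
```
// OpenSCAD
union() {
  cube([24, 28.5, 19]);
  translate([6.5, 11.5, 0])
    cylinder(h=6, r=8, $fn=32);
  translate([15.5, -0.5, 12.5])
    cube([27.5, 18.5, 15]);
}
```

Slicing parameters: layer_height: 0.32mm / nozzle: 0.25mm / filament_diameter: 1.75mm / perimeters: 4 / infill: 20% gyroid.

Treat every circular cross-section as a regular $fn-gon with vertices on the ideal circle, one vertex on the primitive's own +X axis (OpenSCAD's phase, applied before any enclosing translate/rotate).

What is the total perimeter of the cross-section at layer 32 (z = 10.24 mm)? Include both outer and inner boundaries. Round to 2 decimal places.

105.00 mm

At z = 10.24 mm: the cube (footprint 24×28.5) is included at this height (perimeter 105.00 mm); the cylinder at (6.5, 11.5) is absent (z outside [0, 6]); the cube at (15.5, -0.5) is absent (z outside [12.5, 27.5]); Combining (union): only the 24×28.5 cube is present, so the union is just that shape — boundary = 105.00 mm. Overall, the cross-section is a single solid region. Total boundary length (outer) = 105.00 mm.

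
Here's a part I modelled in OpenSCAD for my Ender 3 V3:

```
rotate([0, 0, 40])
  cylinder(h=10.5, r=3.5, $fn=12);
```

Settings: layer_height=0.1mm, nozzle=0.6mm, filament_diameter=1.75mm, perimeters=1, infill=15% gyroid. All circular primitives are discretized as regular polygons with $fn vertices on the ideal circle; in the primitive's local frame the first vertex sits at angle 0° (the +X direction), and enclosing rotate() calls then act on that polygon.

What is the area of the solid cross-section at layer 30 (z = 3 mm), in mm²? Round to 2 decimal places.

36.75 mm²

At z = 3 mm: the r=3.5 cylinder gives a regular 12-gon of circumradius 3.5 (constant along its height) (area = (12/2)·3.500²·sin(360°/12) = 36.75 mm²); (whole slice rotated 40° about Z — lengths, areas and connectivity unchanged). Overall, the cross-section is a single solid region. Net area = 36.75 mm².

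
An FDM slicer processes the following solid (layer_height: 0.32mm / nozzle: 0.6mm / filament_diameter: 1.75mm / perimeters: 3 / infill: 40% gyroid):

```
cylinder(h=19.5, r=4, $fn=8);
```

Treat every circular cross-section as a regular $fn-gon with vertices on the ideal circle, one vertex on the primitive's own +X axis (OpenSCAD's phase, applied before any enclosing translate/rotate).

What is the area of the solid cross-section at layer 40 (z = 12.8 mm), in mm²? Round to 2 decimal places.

45.25 mm²

At z = 12.8 mm: the cylinder: section is a regular 8-gon, circumradius r=4 (area = (8/2)·4.000²·sin(360°/8) = 45.25 mm²). Overall, the cross-section is a single solid region. Net area = 45.25 mm².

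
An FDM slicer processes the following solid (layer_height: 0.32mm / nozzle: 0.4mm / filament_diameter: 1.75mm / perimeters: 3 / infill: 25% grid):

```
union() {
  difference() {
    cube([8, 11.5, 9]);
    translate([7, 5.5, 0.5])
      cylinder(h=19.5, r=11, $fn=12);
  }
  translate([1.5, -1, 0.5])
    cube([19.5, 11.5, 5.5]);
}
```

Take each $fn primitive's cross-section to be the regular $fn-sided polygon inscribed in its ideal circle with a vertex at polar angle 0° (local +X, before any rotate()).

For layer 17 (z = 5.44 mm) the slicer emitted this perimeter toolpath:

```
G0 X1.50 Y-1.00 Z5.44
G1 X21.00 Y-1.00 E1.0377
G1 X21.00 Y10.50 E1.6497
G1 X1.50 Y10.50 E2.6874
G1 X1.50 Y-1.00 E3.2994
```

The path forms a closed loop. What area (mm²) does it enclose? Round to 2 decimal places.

224.25 mm²

Apply the shoelace formula to the sequence of (X, Y) vertices; enclosed area = 224.25 mm².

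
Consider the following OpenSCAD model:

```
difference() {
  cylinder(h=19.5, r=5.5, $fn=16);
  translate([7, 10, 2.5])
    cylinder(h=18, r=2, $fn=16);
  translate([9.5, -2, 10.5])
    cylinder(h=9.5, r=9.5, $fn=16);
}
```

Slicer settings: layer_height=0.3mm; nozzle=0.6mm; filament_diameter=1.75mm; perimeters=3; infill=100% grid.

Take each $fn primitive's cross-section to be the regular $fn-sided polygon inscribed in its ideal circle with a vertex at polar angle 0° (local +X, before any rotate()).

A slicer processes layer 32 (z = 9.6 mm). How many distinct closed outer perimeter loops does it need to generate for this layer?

1

At z = 9.6 mm: the r=5.5 cylinder contributes a regular 16-gon of circumradius 5.5; the r=2 cylinder at (7, 10) gives a regular 16-gon of circumradius 2 (constant along its height); the cylinder at (9.5, -2) is not intersected at this z (z outside [10.5, 20]); Subtracting the remaining from the first: starting from the r=5.5 cylinder, the r=2 cylinder at (7, 10) misses the remaining region (no effect) — 1 connected region. The result has 1 disconnected region.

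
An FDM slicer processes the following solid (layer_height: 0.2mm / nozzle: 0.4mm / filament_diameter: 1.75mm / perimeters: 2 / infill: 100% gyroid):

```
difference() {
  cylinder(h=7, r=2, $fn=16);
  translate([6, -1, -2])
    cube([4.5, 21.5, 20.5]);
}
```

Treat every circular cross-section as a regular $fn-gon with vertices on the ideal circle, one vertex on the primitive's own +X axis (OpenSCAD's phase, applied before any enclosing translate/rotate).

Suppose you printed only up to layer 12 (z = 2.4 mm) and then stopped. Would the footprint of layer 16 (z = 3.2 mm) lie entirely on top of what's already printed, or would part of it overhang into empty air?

entirely on top

Compare the two slices. At z = 2.4: the r=2 cylinder gives a regular 16-gon of circumradius 2 (constant along its height) (area = (16/2)·2.000²·sin(360°/16) = 12.25 mm²); the cube at (6, -1) (footprint 4.5×21.5) is included at this height (area 96.75 mm²); After the difference (first − rest): starting from the r=2 cylinder (12.25 mm²), the 4.5×21.5 cube at (6, -1) misses the remaining region (no effect) — area = 12.25 mm². At z = 3.2: the r=2 cylinder gives a regular 16-gon of circumradius 2 (constant along its height) (area = (16/2)·2.000²·sin(360°/16) = 12.25 mm²); the 4.5×21.5 cube at (6, -1) contributes its full rectangle (area 96.75 mm²); After the difference (first − rest): starting from the r=2 cylinder (12.25 mm²), the 4.5×21.5 cube at (6, -1) misses the remaining region (no effect) — area = 12.25 mm². Checking containment: the cross-section at z = 3.2 is a subset of the cross-section at z = 2.4.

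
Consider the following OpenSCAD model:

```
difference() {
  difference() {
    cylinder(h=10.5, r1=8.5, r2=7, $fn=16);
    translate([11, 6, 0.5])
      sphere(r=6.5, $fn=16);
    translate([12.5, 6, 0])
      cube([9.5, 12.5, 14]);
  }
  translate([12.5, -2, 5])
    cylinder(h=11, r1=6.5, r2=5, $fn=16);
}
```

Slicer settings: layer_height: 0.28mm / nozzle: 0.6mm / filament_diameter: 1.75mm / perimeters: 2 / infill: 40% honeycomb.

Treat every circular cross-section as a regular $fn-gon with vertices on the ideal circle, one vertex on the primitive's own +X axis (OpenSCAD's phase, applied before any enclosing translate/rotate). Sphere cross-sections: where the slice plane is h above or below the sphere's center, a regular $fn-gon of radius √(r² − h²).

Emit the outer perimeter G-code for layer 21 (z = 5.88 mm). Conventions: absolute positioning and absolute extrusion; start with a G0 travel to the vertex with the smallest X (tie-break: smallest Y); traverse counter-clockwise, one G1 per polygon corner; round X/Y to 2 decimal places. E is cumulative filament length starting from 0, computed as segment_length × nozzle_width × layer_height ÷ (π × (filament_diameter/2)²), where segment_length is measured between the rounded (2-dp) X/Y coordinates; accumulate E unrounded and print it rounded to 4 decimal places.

At z = 5.88 mm: the cone contributes a regular 16-gon of circumradius 7.660 (interpolated between r1=8.5 and r2=7 at t=0.560); the r=6.5 sphere at (11, 6) slices to a regular 16-gon of circumradius 3.648 (√(r²−h²) with h=5.38 from center); the cube at (12.5, 6) (footprint 9.5×12.5) is included at this height; Subtracting the remaining from the first: starting from the cone, the r=6.5 sphere at (11, 6) misses the remaining region (no effect); the 9.5×12.5 cube at (12.5, 6) misses the remaining region (no effect) — 1 connected region; the cone at (12.5, -2): at t=0.080 of its height the radius interpolates to r₁+(r₂−r₁)t = 6.380, giving a regular 16-gon of that circumradius; Taking the first minus the rest: starting from the result so far, the cone at (12.5, -2) partially overlaps it — only the 4.52 mm² overlap (of its 124.62 mm²) is removed, clipping the outline — 1 connected region. The outline is a single polygon with 18 vertices. Extrusion per mm of travel: 0.6 × 0.28 / (π × 0.875²) = 0.069846. Accumulating E over each segment gives final E = 3.3436.

G0 X-7.66 Y0.00 Z5.88
G1 X-7.08 Y-2.93 E0.2086
G1 X-5.42 Y-5.42 E0.4176
G1 X-2.93 Y-7.08 E0.6267
G1 X0.00 Y-7.66 E0.8353
G1 X2.93 Y-7.08 E1.0439
G1 X5.42 Y-5.42 E1.2529
G1 X6.48 Y-3.82 E1.3870
G1 X6.12 Y-2.00 E1.5166
G1 X6.61 Y0.44 E1.6904
G1 X7.35 Y1.56 E1.7842
G1 X7.08 Y2.93 E1.8817
G1 X5.42 Y5.42 E2.0907
G1 X2.93 Y7.08 E2.2997
G1 X0.00 Y7.66 E2.5084
G1 X-2.93 Y7.08 E2.7170
G1 X-5.42 Y5.42 E2.9260
G1 X-7.08 Y2.93 E3.1350
G1 X-7.66 Y0.00 E3.3436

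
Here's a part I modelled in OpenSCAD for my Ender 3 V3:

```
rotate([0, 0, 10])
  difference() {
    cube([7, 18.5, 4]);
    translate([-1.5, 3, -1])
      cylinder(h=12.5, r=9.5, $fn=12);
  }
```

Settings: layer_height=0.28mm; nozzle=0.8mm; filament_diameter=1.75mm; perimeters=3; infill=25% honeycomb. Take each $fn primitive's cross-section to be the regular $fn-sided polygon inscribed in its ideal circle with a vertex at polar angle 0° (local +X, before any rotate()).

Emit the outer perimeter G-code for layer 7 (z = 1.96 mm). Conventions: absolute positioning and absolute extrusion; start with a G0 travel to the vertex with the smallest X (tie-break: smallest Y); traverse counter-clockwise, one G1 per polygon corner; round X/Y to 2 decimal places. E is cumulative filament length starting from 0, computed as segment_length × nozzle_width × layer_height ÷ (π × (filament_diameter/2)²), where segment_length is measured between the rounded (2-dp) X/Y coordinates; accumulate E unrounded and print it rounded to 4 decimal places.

At z = 1.96 mm: the 7×18.5 cube contributes its full rectangle; the r=9.5 cylinder at (-1.5, 3) contributes a regular 12-gon of circumradius 9.5; Taking the first minus the rest: starting from the 7×18.5 cube, the r=9.5 cylinder at (-1.5, 3) partially overlaps it — only the 72.87 mm² overlap (of its 270.75 mm²) is removed, clipping the outline — 1 connected region; (whole slice rotated 10° about Z — lengths, areas and connectivity unchanged). The outline is a single polygon with 6 vertices. Extrusion per mm of travel: 0.8 × 0.28 / (π × 0.875²) = 0.093128. Accumulating E over each segment gives final E = 3.2119.

G0 X-3.21 Y18.22 Z1.96
G1 X-2.10 Y11.91 E0.5967
G1 X1.25 Y11.62 E0.9098
G1 X5.28 Y8.80 E1.3679
G1 X5.72 Y7.85 E1.4654
G1 X3.68 Y19.43 E2.5604
G1 X-3.21 Y18.22 E3.2119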